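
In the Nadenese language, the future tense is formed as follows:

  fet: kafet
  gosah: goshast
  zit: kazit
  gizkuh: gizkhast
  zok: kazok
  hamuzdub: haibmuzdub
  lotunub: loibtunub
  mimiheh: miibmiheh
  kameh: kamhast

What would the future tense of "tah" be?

"tah" has 1 vowel. The stems with 1 vowel (zit → kazit, fet → kafet, zok → kazok) add the prefix ka-.
The other patterns: stems with 2 vowels delete the last vowel and add -ast; stems with 3 vowels insert -ib- after the first vowel.
So tah → katah.

katah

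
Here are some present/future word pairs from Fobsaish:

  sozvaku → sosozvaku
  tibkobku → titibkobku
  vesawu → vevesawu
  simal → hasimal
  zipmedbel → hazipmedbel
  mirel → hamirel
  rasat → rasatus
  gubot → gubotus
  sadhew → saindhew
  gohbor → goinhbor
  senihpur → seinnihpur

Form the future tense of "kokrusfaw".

koinkrusfaw

simal and rasat both have last vowel 'a' yet inflect differently (hasimal, rasatus), so the last vowel is not what conditions the rule; the final letter is.
"kokrusfaw" ends in -w. The one such stem in the data (sadhew → saindhew) inserts -in- after the first vowel (as do gohbor, senihpur), so the same rule applies.
The other patterns: stems ending in -u repeat the first consonant+vowel as a prefix; stems ending in -l add the prefix ha-; stems ending in -t add -us.
So kokrusfaw → koinkrusfaw.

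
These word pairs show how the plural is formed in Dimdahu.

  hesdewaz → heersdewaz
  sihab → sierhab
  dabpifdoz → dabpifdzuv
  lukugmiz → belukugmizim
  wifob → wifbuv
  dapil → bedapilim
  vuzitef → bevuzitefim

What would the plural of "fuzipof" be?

fuzipfuv

wifob and sihab both end in -b yet inflect differently (wifbuv, sierhab), so the final letter is not what conditions the rule; the last vowel is.
"fuzipof" has last vowel 'o'. The stems whose last vowel is 'o' (wifob → wifbuv, dabpifdoz → dabpifdzuv) delete the last vowel and add -uv.
So fuzipof → fuzipfuv.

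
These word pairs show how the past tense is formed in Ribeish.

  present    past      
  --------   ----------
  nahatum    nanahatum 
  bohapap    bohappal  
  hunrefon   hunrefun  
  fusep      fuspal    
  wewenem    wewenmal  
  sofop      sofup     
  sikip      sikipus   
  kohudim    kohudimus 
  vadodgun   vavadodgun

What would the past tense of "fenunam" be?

fenunmal

kohudim and wewenem both end in -m yet inflect differently (kohudimus, wewenmal), so the final letter is not what conditions the rule; the last vowel is.
"fenunam" has last vowel 'a'. The one such stem in the data (bohapap → bohappal) deletes the last vowel and adds -al (as do wewenem, fusep), so the same rule applies.
The other patterns: stems whose last vowel is 'i' add -us; stems whose last vowel is 'u' repeat the first consonant+vowel as a prefix; stems whose last vowel is 'o' change the last vowel to 'u'.
So fenunam → fenunmal.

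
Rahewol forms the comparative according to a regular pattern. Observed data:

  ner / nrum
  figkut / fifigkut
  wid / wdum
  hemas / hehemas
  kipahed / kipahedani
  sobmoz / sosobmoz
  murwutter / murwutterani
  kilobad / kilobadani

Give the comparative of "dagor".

dadagor

ner and murwutter both end in -r yet inflect differently (nrum, murwutterani), so the final letter is not what conditions the rule; the number of vowels is.
"dagor" has 2 vowels. The stems with 2 vowels (sobmoz → sosobmoz, hemas → hehemas, figkut → fifigkut) repeat the first consonant+vowel as a prefix.
So dagor → dadagor.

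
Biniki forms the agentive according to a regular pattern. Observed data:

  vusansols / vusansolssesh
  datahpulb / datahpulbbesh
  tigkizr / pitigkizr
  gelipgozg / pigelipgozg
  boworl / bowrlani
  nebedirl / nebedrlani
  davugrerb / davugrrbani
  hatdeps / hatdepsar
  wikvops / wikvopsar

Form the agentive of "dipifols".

datahpulb and davugrerb both end in -b yet inflect differently (datahpulbbesh, davugrrbani), so the final letter is not what conditions the rule; the second-to-last letter is.
"dipifols" has second-to-last letter 'l'. The stems whose second-to-last letter is 'l' (vusansols → vusansolssesh, datahpulb → datahpulbbesh) double the final consonant and add -esh.
So dipifols → dipifolssesh.

dipifolssesh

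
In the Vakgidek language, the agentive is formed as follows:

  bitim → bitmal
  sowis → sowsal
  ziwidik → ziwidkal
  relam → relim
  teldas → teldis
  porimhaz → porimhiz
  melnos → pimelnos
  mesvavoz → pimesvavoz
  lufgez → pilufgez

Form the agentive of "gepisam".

bitim and relam both end in -m yet inflect differently (bitmal, relim), so the final letter is not what conditions the rule; the last vowel is.
"gepisam" has last vowel 'a'. The stems whose last vowel is 'a' (relam → relim, teldas → teldis, porimhaz → porimhiz) change the last vowel to 'i'.
The other patterns: stems whose last vowel is 'i' delete the last vowel and add -al; stems whose last vowel is 'e' or 'o' add the prefix pi-.
So gepisam → gepisim.

gepisim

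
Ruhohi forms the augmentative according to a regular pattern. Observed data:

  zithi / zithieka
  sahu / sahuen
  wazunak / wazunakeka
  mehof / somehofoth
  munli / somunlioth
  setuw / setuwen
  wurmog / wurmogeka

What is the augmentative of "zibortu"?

munli and zithi both end in -i yet inflect differently (somunlioth, zithieka), so the final letter is not what conditions the rule; the first letter is.
"zibortu" begins with z-. The one such stem in the data (zithi → zithieka) adds -eka, so the same rule applies.
The other patterns: stems beginning with s- add -en; stems beginning with m- add so- … -oth around the stem.
So zibortu → zibortueka.

zibortueka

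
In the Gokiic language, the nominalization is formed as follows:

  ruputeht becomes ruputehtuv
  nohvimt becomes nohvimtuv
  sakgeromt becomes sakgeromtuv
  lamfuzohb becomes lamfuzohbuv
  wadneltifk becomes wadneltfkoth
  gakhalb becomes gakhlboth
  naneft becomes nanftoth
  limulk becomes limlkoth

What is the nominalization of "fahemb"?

lamfuzohb and gakhalb both end in -b yet inflect differently (lamfuzohbuv, gakhlboth), so the final letter is not what conditions the rule; the second-to-last letter is.
"fahemb" has second-to-last letter 'm'. The stems whose second-to-last letter is 'm' (nohvimt → nohvimtuv, sakgeromt → sakgeromtuv) add -uv.
The other pattern: stems whose second-to-last letter is 'f' or 'l' delete the last vowel and add -oth.
So fahemb → fahembuv.

fahembuv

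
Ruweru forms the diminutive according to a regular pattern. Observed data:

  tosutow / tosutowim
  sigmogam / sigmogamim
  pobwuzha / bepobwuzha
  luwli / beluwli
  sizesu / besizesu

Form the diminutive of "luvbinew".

luvbinewim

sigmogam and pobwuzha both have last vowel 'a' yet inflect differently (sigmogamim, bepobwuzha), so the last vowel is not what conditions the rule; whether the stem ends in a vowel or a consonant is.
"luvbinew" ends in a consonant. The stems ending in a consonant (tosutow → tosutowim, sigmogam → sigmogamim) add -im.
So luvbinew → luvbinewim.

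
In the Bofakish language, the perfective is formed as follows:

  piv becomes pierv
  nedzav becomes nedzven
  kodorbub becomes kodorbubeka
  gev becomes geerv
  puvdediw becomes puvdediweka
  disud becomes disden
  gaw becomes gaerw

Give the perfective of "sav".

saerv

gev and nedzav both end in -v yet inflect differently (geerv, nedzven), so the final letter is not what conditions the rule; the number of vowels is.
"sav" has 1 vowel. The stems with 1 vowel (gev → geerv, piv → pierv, gaw → gaerw) insert -er- after the first vowel.
The other patterns: stems with 2 vowels delete the last vowel and add -en; stems with 3 vowels add -eka.
So sav → saerv.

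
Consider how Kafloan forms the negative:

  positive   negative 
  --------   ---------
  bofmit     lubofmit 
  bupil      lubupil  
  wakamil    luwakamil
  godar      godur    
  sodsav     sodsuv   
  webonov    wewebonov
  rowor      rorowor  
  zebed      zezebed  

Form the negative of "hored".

sodsav and webonov both end in -v yet inflect differently (sodsuv, wewebonov), so the final letter is not what conditions the rule; the last vowel is.
"hored" has last vowel 'e'. The one such stem in the data (zebed → zezebed) repeats the first consonant+vowel as a prefix (as do webonov, rowor), so the same rule applies.
So hored → hohored.

hohored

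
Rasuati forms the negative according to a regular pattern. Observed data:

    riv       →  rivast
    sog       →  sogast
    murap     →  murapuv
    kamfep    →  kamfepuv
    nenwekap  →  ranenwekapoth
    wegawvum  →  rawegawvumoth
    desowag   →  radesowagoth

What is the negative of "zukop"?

zukopuv

murap and nenwekap both end in -p yet inflect differently (murapuv, ranenwekapoth), so the final letter is not what conditions the rule; the number of vowels is.
"zukop" has 2 vowels. The stems with 2 vowels (murap → murapuv, kamfep → kamfepuv) add -uv.
So zukop → zukopuv.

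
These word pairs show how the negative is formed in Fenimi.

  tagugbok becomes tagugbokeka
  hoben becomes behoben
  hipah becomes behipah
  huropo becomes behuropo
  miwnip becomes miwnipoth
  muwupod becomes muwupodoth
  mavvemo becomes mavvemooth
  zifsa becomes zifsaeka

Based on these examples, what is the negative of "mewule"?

mewuleoth

huropo and mavvemo both end in -o yet inflect differently (behuropo, mavvemooth), so the final letter is not what conditions the rule; the first letter is.
"mewule" begins with m-. The stems beginning with m- (miwnip → miwnipoth, mavvemo → mavvemooth, muwupod → muwupodoth) add -oth.
The other patterns: stems beginning with h- add the prefix be-; stems beginning with t- or z- add -eka.
So mewule → mewuleoth.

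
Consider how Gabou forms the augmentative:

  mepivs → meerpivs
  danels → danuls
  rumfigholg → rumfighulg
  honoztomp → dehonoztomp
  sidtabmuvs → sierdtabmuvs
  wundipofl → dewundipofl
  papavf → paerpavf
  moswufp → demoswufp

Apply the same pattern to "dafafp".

dedafafp

"dafafp" has second-to-last letter 'f'. The stems whose second-to-last letter is 'f' (moswufp → demoswufp, wundipofl → dewundipofl) add the prefix de-.
So dafafp → dedafafp.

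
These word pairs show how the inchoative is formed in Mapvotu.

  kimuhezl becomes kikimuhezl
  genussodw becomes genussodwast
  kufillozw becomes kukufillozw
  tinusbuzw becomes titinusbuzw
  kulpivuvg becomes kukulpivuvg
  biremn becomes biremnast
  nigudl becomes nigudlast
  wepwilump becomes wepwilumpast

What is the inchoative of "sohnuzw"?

kufillozw and genussodw both end in -w yet inflect differently (kukufillozw, genussodwast), so the final letter is not what conditions the rule; the second-to-last letter is.
"sohnuzw" has second-to-last letter 'z'. The stems whose second-to-last letter is 'z' (kufillozw → kukufillozw, kimuhezl → kikimuhezl, tinusbuzw → titinusbuzw) repeat the first consonant+vowel as a prefix.
So sohnuzw → sosohnuzw.

sosohnuzw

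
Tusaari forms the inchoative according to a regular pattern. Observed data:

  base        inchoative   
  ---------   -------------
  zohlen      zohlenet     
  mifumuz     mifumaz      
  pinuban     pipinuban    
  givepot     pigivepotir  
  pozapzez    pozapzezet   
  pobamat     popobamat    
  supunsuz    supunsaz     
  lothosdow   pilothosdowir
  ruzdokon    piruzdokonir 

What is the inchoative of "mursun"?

"mursun" has last vowel 'u'. The stems whose last vowel is 'u' (mifumuz → mifumaz, supunsuz → supunsaz) change the last vowel to 'a'.
The other patterns: stems whose last vowel is 'e' add -et; stems whose last vowel is 'a' repeat the first consonant+vowel as a prefix; stems whose last vowel is 'o' add pi- … -ir around the stem.
So mursun → mursan.

mursan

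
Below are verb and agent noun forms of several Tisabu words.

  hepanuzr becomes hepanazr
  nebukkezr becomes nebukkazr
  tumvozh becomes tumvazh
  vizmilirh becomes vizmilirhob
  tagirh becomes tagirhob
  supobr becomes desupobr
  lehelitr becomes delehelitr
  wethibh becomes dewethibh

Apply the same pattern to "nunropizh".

nunropazh

tumvozh and vizmilirh both end in -h yet inflect differently (tumvazh, vizmilirhob), so the final letter is not what conditions the rule; the second-to-last letter is.
"nunropizh" has second-to-last letter 'z'. The stems whose second-to-last letter is 'z' (hepanuzr → hepanazr, nebukkezr → nebukkazr, tumvozh → tumvazh) change the last vowel to 'a'.
The other patterns: stems whose second-to-last letter is 'r' add -ob; stems whose second-to-last letter is 'b' or 't' add the prefix de-.
So nunropizh → nunropazh.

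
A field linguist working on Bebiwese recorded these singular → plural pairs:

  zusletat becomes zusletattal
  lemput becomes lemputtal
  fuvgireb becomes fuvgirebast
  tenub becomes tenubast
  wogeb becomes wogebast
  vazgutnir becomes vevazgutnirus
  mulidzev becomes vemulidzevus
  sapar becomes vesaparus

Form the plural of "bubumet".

"bubumet" ends in -t. The stems ending in -t (zusletat → zusletattal, lemput → lemputtal) double the final consonant and add -al.
The other patterns: stems ending in -b add -ast; stems ending in -r or -v add ve- … -us around the stem.
So bubumet → bubumettal.

bubumettal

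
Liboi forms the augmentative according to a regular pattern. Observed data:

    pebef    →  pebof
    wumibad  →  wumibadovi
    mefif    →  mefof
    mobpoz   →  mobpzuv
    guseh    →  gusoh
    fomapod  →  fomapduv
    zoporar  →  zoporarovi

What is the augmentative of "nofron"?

"nofron" has last vowel 'o'. The stems whose last vowel is 'o' (mobpoz → mobpzuv, fomapod → fomapduv) delete the last vowel and add -uv.
So nofron → nofrnuv.

nofrnuv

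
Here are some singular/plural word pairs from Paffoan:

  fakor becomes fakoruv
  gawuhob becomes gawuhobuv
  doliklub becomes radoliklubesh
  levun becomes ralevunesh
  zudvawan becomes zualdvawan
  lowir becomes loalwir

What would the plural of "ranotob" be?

ranotobuv

gawuhob and doliklub both end in -b yet inflect differently (gawuhobuv, radoliklubesh), so the final letter is not what conditions the rule; the last vowel is.
"ranotob" has last vowel 'o'. The stems whose last vowel is 'o' (fakor → fakoruv, gawuhob → gawuhobuv) add -uv.
So ranotob → ranotobuv.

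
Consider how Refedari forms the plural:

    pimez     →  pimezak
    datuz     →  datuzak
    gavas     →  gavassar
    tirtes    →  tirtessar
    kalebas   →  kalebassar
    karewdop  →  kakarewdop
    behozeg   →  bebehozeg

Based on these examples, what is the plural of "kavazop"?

kakavazop

"kavazop" ends in -p. The one such stem in the data (karewdop → kakarewdop) repeats the first consonant+vowel as a prefix (as does behozeg), so the same rule applies.
So kavazop → kakavazop.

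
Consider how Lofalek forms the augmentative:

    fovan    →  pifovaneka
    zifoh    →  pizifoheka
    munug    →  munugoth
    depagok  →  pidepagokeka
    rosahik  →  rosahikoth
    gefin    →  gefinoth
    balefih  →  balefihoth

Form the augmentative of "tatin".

"tatin" has last vowel 'i'. The stems whose last vowel is 'i' (gefin → gefinoth, balefih → balefihoth, rosahik → rosahikoth) add -oth.
The other pattern: stems whose last vowel is 'a' or 'o' add pi- … -eka around the stem.
So tatin → tatinoth.

tatinoth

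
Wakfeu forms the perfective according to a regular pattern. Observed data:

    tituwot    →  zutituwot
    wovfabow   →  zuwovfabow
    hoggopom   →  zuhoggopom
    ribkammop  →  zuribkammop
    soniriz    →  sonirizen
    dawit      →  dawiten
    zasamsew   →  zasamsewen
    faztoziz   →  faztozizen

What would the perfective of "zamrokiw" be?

tituwot and dawit both end in -t yet inflect differently (zutituwot, dawiten), so the final letter is not what conditions the rule; the last vowel is.
"zamrokiw" has last vowel 'i'. The stems whose last vowel is 'i' (soniriz → sonirizen, dawit → dawiten, faztoziz → faztozizen) add -en.
So zamrokiw → zamrokiwen.

zamrokiwen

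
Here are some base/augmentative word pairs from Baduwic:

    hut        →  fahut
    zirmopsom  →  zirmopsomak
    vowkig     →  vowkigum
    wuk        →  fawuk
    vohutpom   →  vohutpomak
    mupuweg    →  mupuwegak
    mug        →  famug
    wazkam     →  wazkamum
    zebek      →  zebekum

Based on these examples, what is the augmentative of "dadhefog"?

dadhefogak

wuk and zebek both end in -k yet inflect differently (fawuk, zebekum), so the final letter is not what conditions the rule; the number of vowels is.
"dadhefog" has 3 vowels. The stems with 3 vowels (mupuweg → mupuwegak, zirmopsom → zirmopsomak, vohutpom → vohutpomak) add -ak.
The other patterns: stems with 1 vowel add the prefix fa-; stems with 2 vowels add -um.
So dadhefog → dadhefogak.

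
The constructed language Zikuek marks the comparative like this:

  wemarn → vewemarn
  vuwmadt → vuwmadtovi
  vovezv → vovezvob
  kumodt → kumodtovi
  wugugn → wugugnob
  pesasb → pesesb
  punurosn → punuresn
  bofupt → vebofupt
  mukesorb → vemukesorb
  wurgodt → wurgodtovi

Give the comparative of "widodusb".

widodesb

wugugn and punurosn both end in -n yet inflect differently (wugugnob, punuresn), so the final letter is not what conditions the rule; the second-to-last letter is.
"widodusb" has second-to-last letter 's'. The stems whose second-to-last letter is 's' (punurosn → punuresn, pesasb → pesesb) change the last vowel to 'e'.
The other patterns: stems whose second-to-last letter is 'g' or 'z' add -ob; stems whose second-to-last letter is 'd' add -ovi; stems whose second-to-last letter is 'p' or 'r' add the prefix ve-.
So widodusb → widodesb.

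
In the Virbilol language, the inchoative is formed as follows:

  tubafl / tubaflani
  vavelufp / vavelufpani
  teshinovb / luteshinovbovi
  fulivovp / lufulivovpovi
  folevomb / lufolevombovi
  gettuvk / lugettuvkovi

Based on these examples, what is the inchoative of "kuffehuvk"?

lukuffehuvkovi

vavelufp and fulivovp both end in -p yet inflect differently (vavelufpani, lufulivovpovi), so the final letter is not what conditions the rule; the second-to-last letter is.
"kuffehuvk" has second-to-last letter 'v'. The stems whose second-to-last letter is 'v' (teshinovb → luteshinovbovi, fulivovp → lufulivovpovi, gettuvk → lugettuvkovi) add lu- … -ovi around the stem.
The other pattern: stems whose second-to-last letter is 'f' add -ani.
So kuffehuvk → lukuffehuvkovi.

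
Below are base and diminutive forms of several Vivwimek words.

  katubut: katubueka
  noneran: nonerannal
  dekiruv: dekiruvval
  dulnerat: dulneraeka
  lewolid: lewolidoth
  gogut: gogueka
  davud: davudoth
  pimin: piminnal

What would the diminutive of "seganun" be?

davud and katubut both have last vowel 'u' yet inflect differently (davudoth, katubueka), so the last vowel is not what conditions the rule; the final letter is.
"seganun" ends in -n. The stems ending in -n (noneran → nonerannal, pimin → piminnal) double the final consonant and add -al.
So seganun → seganunnal.

seganunnal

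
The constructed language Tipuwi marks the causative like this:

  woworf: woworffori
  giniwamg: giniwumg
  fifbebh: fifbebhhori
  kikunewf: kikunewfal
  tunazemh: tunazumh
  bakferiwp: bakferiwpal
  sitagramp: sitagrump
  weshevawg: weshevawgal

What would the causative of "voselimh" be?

voselumh

tunazemh and fifbebh both end in -h yet inflect differently (tunazumh, fifbebhhori), so the final letter is not what conditions the rule; the second-to-last letter is.
"voselimh" has second-to-last letter 'm'. The stems whose second-to-last letter is 'm' (tunazemh → tunazumh, giniwamg → giniwumg, sitagramp → sitagrump) change the last vowel to 'u'.
So voselimh → voselumh.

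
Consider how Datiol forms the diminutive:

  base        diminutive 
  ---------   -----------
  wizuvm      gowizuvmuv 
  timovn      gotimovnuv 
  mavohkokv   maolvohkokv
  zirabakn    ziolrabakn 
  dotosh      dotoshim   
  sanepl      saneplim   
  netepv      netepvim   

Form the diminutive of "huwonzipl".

huwonziplim

timovn and zirabakn both end in -n yet inflect differently (gotimovnuv, ziolrabakn), so the final letter is not what conditions the rule; the second-to-last letter is.
"huwonzipl" has second-to-last letter 'p'. The stems whose second-to-last letter is 'p' (sanepl → saneplim, netepv → netepvim) add -im.
The other patterns: stems whose second-to-last letter is 'v' add go- … -uv around the stem; stems whose second-to-last letter is 'k' insert -ol- after the first vowel.
So huwonzipl → huwonziplim.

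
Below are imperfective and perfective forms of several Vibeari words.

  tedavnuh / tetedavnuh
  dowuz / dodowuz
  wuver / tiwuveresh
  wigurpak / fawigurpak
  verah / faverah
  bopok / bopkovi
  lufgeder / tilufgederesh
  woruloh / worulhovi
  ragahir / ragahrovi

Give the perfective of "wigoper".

"wigoper" has last vowel 'e'. The stems whose last vowel is 'e' (lufgeder → tilufgederesh, wuver → tiwuveresh) add ti- … -esh around the stem.
So wigoper → tiwigoperesh.

tiwigoperesh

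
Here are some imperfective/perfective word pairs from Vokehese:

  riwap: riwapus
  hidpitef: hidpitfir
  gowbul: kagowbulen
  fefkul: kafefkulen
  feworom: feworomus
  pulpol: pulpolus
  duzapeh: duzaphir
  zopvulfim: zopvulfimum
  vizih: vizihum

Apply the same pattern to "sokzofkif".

vizih and duzapeh both end in -h yet inflect differently (vizihum, duzaphir), so the final letter is not what conditions the rule; the last vowel is.
"sokzofkif" has last vowel 'i'. The stems whose last vowel is 'i' (vizih → vizihum, zopvulfim → zopvulfimum) add -um.
The other patterns: stems whose last vowel is 'u' add ka- … -en around the stem; stems whose last vowel is 'e' delete the last vowel and add -ir; stems whose last vowel is 'a' or 'o' add -us.
So sokzofkif → sokzofkifum.

sokzofkifum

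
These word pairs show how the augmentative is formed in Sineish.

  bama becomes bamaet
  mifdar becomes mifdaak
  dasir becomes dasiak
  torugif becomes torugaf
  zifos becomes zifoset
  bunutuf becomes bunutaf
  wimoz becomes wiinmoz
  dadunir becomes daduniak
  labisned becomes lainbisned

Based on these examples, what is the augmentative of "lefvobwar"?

lefvobwaak

"lefvobwar" ends in -r. The stems ending in -r (mifdar → mifdaak, dadunir → daduniak, dasir → dasiak) drop the final letter and add -ak.
The other patterns: stems ending in -a or -s add -et; stems ending in -f change the last vowel to 'a'; stems ending in -d or -z insert -in- after the first vowel.
So lefvobwar → lefvobwaak.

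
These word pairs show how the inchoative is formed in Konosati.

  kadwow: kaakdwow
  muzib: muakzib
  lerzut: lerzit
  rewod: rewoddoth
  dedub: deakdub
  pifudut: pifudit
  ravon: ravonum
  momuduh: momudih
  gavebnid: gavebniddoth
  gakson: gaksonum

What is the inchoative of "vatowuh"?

vatowih

"vatowuh" ends in -h. The one such stem in the data (momuduh → momudih) changes the last vowel to 'i' (as do pifudut, lerzut), so the same rule applies.
The other patterns: stems ending in -n add -um; stems ending in -d double the final consonant and add -oth; stems ending in -b or -w insert -ak- after the first vowel.
So vatowuh → vatowih.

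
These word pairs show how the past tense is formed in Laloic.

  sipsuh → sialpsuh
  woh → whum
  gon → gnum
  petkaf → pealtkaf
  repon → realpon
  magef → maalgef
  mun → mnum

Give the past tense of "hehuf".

healhuf

"hehuf" has 2 vowels. The stems with 2 vowels (sipsuh → sialpsuh, petkaf → pealtkaf, magef → maalgef) insert -al- after the first vowel.
So hehuf → healhuf.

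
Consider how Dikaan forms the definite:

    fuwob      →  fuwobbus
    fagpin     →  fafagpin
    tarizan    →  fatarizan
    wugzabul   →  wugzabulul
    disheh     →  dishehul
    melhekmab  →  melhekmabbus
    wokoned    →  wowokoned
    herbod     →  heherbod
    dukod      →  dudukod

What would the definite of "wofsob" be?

"wofsob" ends in -b. The stems ending in -b (fuwob → fuwobbus, melhekmab → melhekmabbus) double the final consonant and add -us.
The other patterns: stems ending in -n add the prefix fa-; stems ending in -d repeat the first consonant+vowel as a prefix; stems ending in -h or -l add -ul.
So wofsob → wofsobbus.

wofsobbus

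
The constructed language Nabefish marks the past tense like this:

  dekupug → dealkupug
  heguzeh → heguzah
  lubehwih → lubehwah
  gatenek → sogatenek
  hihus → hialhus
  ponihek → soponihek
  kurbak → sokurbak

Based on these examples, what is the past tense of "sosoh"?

"sosoh" ends in -h. The stems ending in -h (lubehwih → lubehwah, heguzeh → heguzah) change the last vowel to 'a'.
The other patterns: stems ending in -k add the prefix so-; stems ending in -g or -s insert -al- after the first vowel.
So sosoh → sosah.

sosah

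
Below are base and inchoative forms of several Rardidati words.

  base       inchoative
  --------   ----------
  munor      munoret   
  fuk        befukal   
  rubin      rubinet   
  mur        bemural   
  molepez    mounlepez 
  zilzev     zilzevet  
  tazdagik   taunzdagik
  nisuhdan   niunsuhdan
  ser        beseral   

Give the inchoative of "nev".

ser and munor both end in -r yet inflect differently (beseral, munoret), so the final letter is not what conditions the rule; the number of vowels is.
"nev" has 1 vowel. The stems with 1 vowel (ser → beseral, fuk → befukal, mur → bemural) add be- … -al around the stem.
So nev → beneval.

beneval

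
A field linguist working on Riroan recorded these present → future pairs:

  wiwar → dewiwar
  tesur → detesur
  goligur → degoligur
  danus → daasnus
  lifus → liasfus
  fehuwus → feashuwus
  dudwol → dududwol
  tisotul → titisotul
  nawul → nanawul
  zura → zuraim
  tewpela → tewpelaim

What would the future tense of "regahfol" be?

tesur and danus both have last vowel 'u' yet inflect differently (detesur, daasnus), so the last vowel is not what conditions the rule; the final letter is.
"regahfol" ends in -l. The stems ending in -l (dudwol → dududwol, tisotul → titisotul, nawul → nanawul) repeat the first consonant+vowel as a prefix.
The other patterns: stems ending in -r add the prefix de-; stems ending in -s insert -as- after the first vowel; stems ending in -a add -im.
So regahfol → reregahfol.

reregahfol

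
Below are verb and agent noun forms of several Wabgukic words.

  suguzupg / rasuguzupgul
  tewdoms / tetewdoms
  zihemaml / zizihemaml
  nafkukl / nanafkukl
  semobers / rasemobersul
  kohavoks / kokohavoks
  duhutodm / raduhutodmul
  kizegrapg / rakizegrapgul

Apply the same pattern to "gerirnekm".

kohavoks and semobers both end in -s yet inflect differently (kokohavoks, rasemobersul), so the final letter is not what conditions the rule; the second-to-last letter is.
"gerirnekm" has second-to-last letter 'k'. The stems whose second-to-last letter is 'k' (nafkukl → nanafkukl, kohavoks → kokohavoks) repeat the first consonant+vowel as a prefix.
So gerirnekm → gegerirnekm.

gegerirnekm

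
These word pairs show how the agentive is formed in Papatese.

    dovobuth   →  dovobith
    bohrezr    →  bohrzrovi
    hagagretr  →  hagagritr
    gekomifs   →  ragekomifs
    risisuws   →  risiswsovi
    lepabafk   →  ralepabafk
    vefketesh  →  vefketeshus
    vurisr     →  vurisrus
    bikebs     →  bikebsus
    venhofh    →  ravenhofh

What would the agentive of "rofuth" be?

"rofuth" has second-to-last letter 't'. The stems whose second-to-last letter is 't' (dovobuth → dovobith, hagagretr → hagagritr) change the last vowel to 'i'.
So rofuth → rofith.

rofith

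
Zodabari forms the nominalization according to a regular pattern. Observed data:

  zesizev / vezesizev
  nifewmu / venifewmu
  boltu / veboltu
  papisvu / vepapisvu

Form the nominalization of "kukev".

Every pair shown (zesizev → vezesizev, nifewmu → venifewmu, boltu → veboltu, …) follows the same rule: add the prefix ve-.
So kukev → vekukev.

vekukev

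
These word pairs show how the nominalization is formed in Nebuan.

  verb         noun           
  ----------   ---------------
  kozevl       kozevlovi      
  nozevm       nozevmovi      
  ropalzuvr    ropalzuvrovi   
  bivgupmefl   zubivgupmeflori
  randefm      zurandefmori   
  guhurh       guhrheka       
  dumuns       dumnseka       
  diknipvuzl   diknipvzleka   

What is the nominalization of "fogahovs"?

fogahovsovi

kozevl and bivgupmefl both end in -l yet inflect differently (kozevlovi, zubivgupmeflori), so the final letter is not what conditions the rule; the second-to-last letter is.
"fogahovs" has second-to-last letter 'v'. The stems whose second-to-last letter is 'v' (kozevl → kozevlovi, nozevm → nozevmovi, ropalzuvr → ropalzuvrovi) add -ovi.
So fogahovs → fogahovsovi.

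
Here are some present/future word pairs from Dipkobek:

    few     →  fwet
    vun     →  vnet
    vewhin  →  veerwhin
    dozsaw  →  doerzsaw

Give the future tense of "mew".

vun and vewhin both end in -n yet inflect differently (vnet, veerwhin), so the final letter is not what conditions the rule; the number of vowels is.
"mew" has 1 vowel. The stems with 1 vowel (few → fwet, vun → vnet) delete the last vowel and add -et.
The other pattern: stems with 2 vowels insert -er- after the first vowel.
So mew → mwet.

mwet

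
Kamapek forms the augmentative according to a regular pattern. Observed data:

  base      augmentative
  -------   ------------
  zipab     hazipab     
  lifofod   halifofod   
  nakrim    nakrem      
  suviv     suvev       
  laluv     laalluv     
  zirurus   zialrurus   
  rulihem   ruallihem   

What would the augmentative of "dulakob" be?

"dulakob" has last vowel 'o'. The one such stem in the data (lifofod → halifofod) adds the prefix ha-, so the same rule applies.
The other patterns: stems whose last vowel is 'i' change the last vowel to 'e'; stems whose last vowel is 'e' or 'u' insert -al- after the first vowel.
So dulakob → hadulakob.

hadulakob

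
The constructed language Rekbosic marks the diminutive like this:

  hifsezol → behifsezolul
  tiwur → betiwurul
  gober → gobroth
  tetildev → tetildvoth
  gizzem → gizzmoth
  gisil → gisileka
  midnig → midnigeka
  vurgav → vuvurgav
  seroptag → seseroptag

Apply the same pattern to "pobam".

popobam

tiwur and gober both end in -r yet inflect differently (betiwurul, gobroth), so the final letter is not what conditions the rule; the last vowel is.
"pobam" has last vowel 'a'. The stems whose last vowel is 'a' (vurgav → vuvurgav, seroptag → seseroptag) repeat the first consonant+vowel as a prefix.
So pobam → popobam.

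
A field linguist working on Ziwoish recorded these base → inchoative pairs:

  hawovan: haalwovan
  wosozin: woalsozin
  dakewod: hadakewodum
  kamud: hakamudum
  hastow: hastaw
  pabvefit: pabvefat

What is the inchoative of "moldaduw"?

moldadaw

dakewod and hastow both have last vowel 'o' yet inflect differently (hadakewodum, hastaw), so the last vowel is not what conditions the rule; the final letter is.
"moldaduw" ends in -w. The one such stem in the data (hastow → hastaw) changes the last vowel to 'a' (as does pabvefit), so the same rule applies.
So moldaduw → moldadaw.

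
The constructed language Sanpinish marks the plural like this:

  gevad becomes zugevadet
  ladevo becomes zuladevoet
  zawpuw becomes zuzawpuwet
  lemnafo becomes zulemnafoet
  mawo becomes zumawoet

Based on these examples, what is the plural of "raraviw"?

zuraraviwet

Every pair shown (gevad → zugevadet, ladevo → zuladevoet, zawpuw → zuzawpuwet, …) follows the same rule: add zu- … -et around the stem.
So raraviw → zuraraviwet.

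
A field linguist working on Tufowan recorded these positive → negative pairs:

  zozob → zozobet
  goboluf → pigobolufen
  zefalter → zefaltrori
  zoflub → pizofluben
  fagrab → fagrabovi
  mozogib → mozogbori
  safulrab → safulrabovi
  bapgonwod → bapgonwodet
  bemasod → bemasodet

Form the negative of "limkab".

zoflub and zozob both end in -b yet inflect differently (pizofluben, zozobet), so the final letter is not what conditions the rule; the last vowel is.
"limkab" has last vowel 'a'. The stems whose last vowel is 'a' (fagrab → fagrabovi, safulrab → safulrabovi) add -ovi.
So limkab → limkabovi.

limkabovi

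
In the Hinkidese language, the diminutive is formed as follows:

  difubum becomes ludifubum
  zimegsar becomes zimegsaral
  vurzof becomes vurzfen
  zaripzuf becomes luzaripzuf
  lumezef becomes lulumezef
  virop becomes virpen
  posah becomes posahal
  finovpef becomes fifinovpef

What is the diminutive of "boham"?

zaripzuf and vurzof both end in -f yet inflect differently (luzaripzuf, vurzfen), so the final letter is not what conditions the rule; the last vowel is.
"boham" has last vowel 'a'. The stems whose last vowel is 'a' (posah → posahal, zimegsar → zimegsaral) add -al.
So boham → bohamal.

bohamal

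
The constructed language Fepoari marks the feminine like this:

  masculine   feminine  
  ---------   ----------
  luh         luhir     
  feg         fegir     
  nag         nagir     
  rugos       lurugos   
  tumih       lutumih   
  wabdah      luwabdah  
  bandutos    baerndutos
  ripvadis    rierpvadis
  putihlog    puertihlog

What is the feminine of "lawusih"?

luh and tumih both end in -h yet inflect differently (luhir, lutumih), so the final letter is not what conditions the rule; the number of vowels is.
"lawusih" has 3 vowels. The stems with 3 vowels (bandutos → baerndutos, ripvadis → rierpvadis, putihlog → puertihlog) insert -er- after the first vowel.
So lawusih → laerwusih.

laerwusih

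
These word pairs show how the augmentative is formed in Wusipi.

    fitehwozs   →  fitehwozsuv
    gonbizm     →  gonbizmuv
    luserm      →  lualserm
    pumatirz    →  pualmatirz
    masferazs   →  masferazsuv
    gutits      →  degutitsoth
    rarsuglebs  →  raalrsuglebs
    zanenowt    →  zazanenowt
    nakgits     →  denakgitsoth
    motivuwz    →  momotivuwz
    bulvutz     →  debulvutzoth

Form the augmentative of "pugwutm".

gutits and fitehwozs both end in -s yet inflect differently (degutitsoth, fitehwozsuv), so the final letter is not what conditions the rule; the second-to-last letter is.
"pugwutm" has second-to-last letter 't'. The stems whose second-to-last letter is 't' (gutits → degutitsoth, nakgits → denakgitsoth, bulvutz → debulvutzoth) add de- … -oth around the stem.
The other patterns: stems whose second-to-last letter is 'z' add -uv; stems whose second-to-last letter is 'w' repeat the first consonant+vowel as a prefix; stems whose second-to-last letter is 'b' or 'r' insert -al- after the first vowel.
So pugwutm → depugwutmoth.

depugwutmoth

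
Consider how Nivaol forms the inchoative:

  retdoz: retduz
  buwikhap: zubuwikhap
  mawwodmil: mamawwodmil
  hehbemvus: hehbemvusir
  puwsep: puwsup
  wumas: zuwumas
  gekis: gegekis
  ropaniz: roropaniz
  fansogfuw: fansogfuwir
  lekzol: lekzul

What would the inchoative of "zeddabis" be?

zezeddabis

wumas and hehbemvus both end in -s yet inflect differently (zuwumas, hehbemvusir), so the final letter is not what conditions the rule; the last vowel is.
"zeddabis" has last vowel 'i'. The stems whose last vowel is 'i' (ropaniz → roropaniz, gekis → gegekis, mawwodmil → mamawwodmil) repeat the first consonant+vowel as a prefix.
The other patterns: stems whose last vowel is 'a' add the prefix zu-; stems whose last vowel is 'u' add -ir; stems whose last vowel is 'e' or 'o' change the last vowel to 'u'.
So zeddabis → zezeddabis.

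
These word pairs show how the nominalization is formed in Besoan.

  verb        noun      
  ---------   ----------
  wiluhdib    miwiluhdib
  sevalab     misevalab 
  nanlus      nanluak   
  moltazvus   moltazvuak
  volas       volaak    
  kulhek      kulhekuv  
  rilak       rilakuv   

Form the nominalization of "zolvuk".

"zolvuk" ends in -k. The stems ending in -k (kulhek → kulhekuv, rilak → rilakuv) add -uv.
So zolvuk → zolvukuv.

zolvukuv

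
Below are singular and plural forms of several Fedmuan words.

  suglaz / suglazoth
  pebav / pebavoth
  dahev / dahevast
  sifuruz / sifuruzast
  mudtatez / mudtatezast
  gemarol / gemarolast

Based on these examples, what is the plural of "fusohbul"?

pebav and dahev both end in -v yet inflect differently (pebavoth, dahevast), so the final letter is not what conditions the rule; the last vowel is.
"fusohbul" has last vowel 'u'. The one such stem in the data (sifuruz → sifuruzast) adds -ast, so the same rule applies.
So fusohbul → fusohbulast.

fusohbulast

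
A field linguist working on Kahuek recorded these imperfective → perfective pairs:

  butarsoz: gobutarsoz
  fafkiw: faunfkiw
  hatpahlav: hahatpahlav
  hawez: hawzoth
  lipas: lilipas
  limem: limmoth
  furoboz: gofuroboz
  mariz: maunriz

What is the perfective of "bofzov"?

mariz and butarsoz both end in -z yet inflect differently (maunriz, gobutarsoz), so the final letter is not what conditions the rule; the last vowel is.
"bofzov" has last vowel 'o'. The stems whose last vowel is 'o' (butarsoz → gobutarsoz, furoboz → gofuroboz) add the prefix go-.
So bofzov → gobofzov.

gobofzov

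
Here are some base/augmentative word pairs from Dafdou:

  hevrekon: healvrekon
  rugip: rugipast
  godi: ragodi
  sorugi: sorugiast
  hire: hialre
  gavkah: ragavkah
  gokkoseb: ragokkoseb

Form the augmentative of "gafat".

ragafat

godi and sorugi both end in -i yet inflect differently (ragodi, sorugiast), so the final letter is not what conditions the rule; the first letter is.
"gafat" begins with g-. The stems beginning with g- (gavkah → ragavkah, godi → ragodi, gokkoseb → ragokkoseb) add the prefix ra-.
The other patterns: stems beginning with h- insert -al- after the first vowel; stems beginning with r- or s- add -ast.
So gafat → ragafat.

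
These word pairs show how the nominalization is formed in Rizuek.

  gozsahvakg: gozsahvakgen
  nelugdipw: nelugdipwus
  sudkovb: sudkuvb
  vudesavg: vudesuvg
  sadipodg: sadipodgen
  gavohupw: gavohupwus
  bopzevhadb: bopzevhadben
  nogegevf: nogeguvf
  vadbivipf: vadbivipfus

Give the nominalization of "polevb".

nogegevf and vadbivipf both end in -f yet inflect differently (nogeguvf, vadbivipfus), so the final letter is not what conditions the rule; the second-to-last letter is.
"polevb" has second-to-last letter 'v'. The stems whose second-to-last letter is 'v' (vudesavg → vudesuvg, sudkovb → sudkuvb, nogegevf → nogeguvf) change the last vowel to 'u'.
The other patterns: stems whose second-to-last letter is 'p' add -us; stems whose second-to-last letter is 'd' or 'k' add -en.
So polevb → poluvb.

poluvb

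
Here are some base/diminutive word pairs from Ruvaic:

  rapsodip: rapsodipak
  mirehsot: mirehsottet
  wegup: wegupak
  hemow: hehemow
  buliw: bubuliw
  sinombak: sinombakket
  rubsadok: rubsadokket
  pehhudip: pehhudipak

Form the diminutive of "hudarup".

hudarupak

"hudarup" ends in -p. The stems ending in -p (wegup → wegupak, pehhudip → pehhudipak, rapsodip → rapsodipak) add -ak.
So hudarup → hudarupak.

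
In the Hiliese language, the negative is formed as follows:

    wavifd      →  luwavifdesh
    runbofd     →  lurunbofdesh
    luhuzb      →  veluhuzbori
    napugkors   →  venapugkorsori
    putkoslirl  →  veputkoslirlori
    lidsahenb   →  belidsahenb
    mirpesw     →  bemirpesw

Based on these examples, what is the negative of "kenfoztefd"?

lukenfoztefdesh

"kenfoztefd" has second-to-last letter 'f'. The stems whose second-to-last letter is 'f' (wavifd → luwavifdesh, runbofd → lurunbofdesh) add lu- … -esh around the stem.
The other patterns: stems whose second-to-last letter is 'r' or 'z' add ve- … -ori around the stem; stems whose second-to-last letter is 'n' or 's' add the prefix be-.
So kenfoztefd → lukenfoztefdesh.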